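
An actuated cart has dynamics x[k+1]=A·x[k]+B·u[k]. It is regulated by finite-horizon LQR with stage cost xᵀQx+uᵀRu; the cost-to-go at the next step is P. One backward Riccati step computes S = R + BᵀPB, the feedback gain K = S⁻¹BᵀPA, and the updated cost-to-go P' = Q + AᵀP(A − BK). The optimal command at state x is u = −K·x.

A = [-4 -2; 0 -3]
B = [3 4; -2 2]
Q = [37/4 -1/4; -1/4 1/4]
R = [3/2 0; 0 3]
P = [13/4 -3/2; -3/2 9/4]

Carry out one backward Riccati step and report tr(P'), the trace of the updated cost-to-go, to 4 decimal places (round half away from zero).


13.4421

BᵀP = [12.7500 -9.0000; 10.0000 -1.5000]
S = R + BᵀPB = [3/2 0; 0 3] + [56.2500 33.0000; 33.0000 37.0000] = [57.7500 33.0000; 33.0000 40.0000]
BᵀPA = [-51.0000 1.5000; -40.0000 -15.5000]
K = S⁻¹·BᵀPA = [-0.5897 0.4681; -0.5135 -0.7736]
A−BK = [-0.1769 -0.3096; -0.1523 -0.5166]
AᵀP(A−BK) = [1.3857 0.9251; 0.9251 2.5564]
P' = Q + AᵀP(A−BK) = [10.6357 0.6751; 0.6751 2.8064]
tr(P') = 13.4421


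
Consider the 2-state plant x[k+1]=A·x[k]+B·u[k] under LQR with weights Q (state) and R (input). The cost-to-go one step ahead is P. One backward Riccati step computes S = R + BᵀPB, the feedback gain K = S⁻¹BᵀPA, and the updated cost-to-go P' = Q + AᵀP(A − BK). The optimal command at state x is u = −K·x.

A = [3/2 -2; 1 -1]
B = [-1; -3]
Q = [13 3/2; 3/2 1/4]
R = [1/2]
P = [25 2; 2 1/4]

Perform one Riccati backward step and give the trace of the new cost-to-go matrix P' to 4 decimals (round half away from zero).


BᵀP = [-31.0000 -2.7500]
S = R + BᵀPB = [1/2] + [39.2500] = [39.7500]
BᵀPA = [-49.2500 64.7500]
K = S⁻¹·BᵀPA = [-1.2390 1.6289]
A−BK = [0.2610 -0.3711; -2.7170 3.8868]
AᵀP(A−BK) = [1.4796 -2.0252; -2.0252 2.7767]
P' = Q + AᵀP(A−BK) = [14.4796 -0.5252; -0.5252 3.0267]
tr(P') = 17.5063

17.5063


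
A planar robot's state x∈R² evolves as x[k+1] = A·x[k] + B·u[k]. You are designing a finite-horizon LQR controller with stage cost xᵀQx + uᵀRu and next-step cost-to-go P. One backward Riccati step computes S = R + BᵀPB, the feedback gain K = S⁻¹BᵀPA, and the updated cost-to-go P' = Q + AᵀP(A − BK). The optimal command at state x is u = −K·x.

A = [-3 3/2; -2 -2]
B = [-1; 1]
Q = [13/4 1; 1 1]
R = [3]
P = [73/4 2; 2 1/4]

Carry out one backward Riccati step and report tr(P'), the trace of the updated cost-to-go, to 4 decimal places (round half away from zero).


42.6580

BᵀP = [-16.2500 -1.7500]
S = R + BᵀPB = [3] + [14.5000] = [17.5000]
BᵀPA = [52.2500 -20.8750]
K = S⁻¹·BᵀPA = [2.9857 -1.1929]
A−BK = [-0.0143 0.3071; -4.9857 -0.8071]
AᵀP(A−BK) = [33.2464 -12.7982; -12.7982 5.1616]
P' = Q + AᵀP(A−BK) = [36.4964 -11.7982; -11.7982 6.1616]
tr(P') = 42.6580


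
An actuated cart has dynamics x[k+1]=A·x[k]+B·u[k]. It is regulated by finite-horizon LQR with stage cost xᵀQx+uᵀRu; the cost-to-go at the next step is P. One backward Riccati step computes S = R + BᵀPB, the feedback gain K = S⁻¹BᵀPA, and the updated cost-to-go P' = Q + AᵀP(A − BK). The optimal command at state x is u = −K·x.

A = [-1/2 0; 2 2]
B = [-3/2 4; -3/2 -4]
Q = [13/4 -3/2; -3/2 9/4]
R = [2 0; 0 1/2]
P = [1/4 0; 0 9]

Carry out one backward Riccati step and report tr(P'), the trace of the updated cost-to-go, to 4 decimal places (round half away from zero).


6.3679

BᵀP = [-0.3750 -13.5000; 1.0000 -36.0000]
S = R + BᵀPB = [2 0; 0 1/2] + [20.8125 52.5000; 52.5000 148.0000] = [22.8125 52.5000; 52.5000 148.5000]
BᵀPA = [-26.8125 -27.0000; -72.5000 -72.0000]
K = S⁻¹·BᵀPA = [-0.2778 -0.3635; -0.3900 -0.3563]
A−BK = [0.6433 0.8802; 0.0233 0.0294]
AᵀP(A−BK) = [0.3387 0.4192; 0.4192 0.5292]
P' = Q + AᵀP(A−BK) = [3.5887 -1.0808; -1.0808 2.7792]
tr(P') = 6.3679


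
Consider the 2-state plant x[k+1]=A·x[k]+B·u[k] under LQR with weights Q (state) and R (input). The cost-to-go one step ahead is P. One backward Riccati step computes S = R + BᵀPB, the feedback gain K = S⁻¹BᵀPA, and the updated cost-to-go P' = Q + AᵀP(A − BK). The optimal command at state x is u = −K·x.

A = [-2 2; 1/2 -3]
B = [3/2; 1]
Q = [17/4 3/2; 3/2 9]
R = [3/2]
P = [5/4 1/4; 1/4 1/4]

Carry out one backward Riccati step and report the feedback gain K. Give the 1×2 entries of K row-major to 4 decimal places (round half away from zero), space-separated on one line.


-0.7412 0.4471

BᵀP = [2.1250 0.6250]
S = R + BᵀPB = [3/2] + [3.8125] = [5.3125]
BᵀPA = [-3.9375 2.3750]
K = S⁻¹·BᵀPA = [-0.7412 0.4471]
A−BK = [-0.8882 1.3294; 1.2412 -3.4471]
AᵀP(A−BK) = [1.6441 -1.8647; -1.8647 3.1882]
P' = Q + AᵀP(A−BK) = [5.8941 -0.3647; -0.3647 12.1882]
tr(P') = 18.0824


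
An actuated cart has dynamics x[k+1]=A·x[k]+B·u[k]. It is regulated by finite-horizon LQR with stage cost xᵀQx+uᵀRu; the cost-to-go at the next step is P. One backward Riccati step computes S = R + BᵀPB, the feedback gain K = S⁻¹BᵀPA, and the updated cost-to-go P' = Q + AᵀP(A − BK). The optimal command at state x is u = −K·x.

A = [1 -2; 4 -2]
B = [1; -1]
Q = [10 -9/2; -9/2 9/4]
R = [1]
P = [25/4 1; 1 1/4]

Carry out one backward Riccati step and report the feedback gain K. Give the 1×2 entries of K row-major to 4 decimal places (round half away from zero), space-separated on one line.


1.5000 -2.1818

BᵀP = [5.2500 0.7500]
S = R + BᵀPB = [1] + [4.5000] = [5.5000]
BᵀPA = [8.2500 -12.0000]
K = S⁻¹·BᵀPA = [1.5000 -2.1818]
A−BK = [-0.5000 0.1818; 5.5000 -4.1818]
AᵀP(A−BK) = [5.8750 -6.5000; -6.5000 7.8182]
P' = Q + AᵀP(A−BK) = [15.8750 -11.0000; -11.0000 10.0682]
tr(P') = 25.9432


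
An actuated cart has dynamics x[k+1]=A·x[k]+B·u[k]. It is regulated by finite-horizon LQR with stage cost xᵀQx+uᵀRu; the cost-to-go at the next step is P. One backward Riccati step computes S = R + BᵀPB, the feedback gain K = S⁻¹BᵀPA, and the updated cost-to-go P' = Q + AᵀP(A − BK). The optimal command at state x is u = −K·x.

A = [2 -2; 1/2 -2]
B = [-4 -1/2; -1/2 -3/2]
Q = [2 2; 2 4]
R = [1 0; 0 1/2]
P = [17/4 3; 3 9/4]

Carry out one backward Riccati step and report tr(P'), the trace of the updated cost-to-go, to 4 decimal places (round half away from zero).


6.8192

BᵀP = [-18.5000 -13.1250; -6.6250 -4.8750]
S = R + BᵀPB = [1 0; 0 1/2] + [80.5625 28.9375; 28.9375 10.6250] = [81.5625 28.9375; 28.9375 11.1250]
BᵀPA = [-43.5625 63.2500; -15.6875 23.0000]
K = S⁻¹·BᵀPA = [-0.4382 0.5442; -0.2703 0.6520]
A−BK = [0.1120 0.5027; -0.1245 -0.7500]
AᵀP(A−BK) = [0.2331 -0.3169; -0.3169 0.5861]
P' = Q + AᵀP(A−BK) = [2.2331 1.6831; 1.6831 4.5861]
tr(P') = 6.8192


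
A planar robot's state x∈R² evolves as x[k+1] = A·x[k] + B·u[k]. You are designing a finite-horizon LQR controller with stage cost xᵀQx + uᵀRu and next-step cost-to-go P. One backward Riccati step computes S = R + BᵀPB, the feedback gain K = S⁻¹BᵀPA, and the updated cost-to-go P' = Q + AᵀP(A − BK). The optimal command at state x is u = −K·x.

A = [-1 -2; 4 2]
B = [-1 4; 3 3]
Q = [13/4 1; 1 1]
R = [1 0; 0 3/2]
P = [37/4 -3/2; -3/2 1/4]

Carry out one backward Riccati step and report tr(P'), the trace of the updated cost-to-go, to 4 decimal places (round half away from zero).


5.1797

BᵀP = [-13.7500 2.2500; 32.5000 -5.2500]
S = R + BᵀPB = [1 0; 0 3/2] + [20.5000 -48.2500; -48.2500 114.2500] = [21.5000 -48.2500; -48.2500 115.7500]
BᵀPA = [22.7500 32.0000; -53.5000 -75.5000]
K = S⁻¹·BᵀPA = [0.3235 0.3807; -0.3274 -0.4936]
A−BK = [0.6329 0.3550; 4.0117 2.3387]
AᵀP(A−BK) = [0.3770 0.4329; 0.4329 0.5527]
P' = Q + AᵀP(A−BK) = [3.6270 1.4329; 1.4329 1.5527]
tr(P') = 5.1797


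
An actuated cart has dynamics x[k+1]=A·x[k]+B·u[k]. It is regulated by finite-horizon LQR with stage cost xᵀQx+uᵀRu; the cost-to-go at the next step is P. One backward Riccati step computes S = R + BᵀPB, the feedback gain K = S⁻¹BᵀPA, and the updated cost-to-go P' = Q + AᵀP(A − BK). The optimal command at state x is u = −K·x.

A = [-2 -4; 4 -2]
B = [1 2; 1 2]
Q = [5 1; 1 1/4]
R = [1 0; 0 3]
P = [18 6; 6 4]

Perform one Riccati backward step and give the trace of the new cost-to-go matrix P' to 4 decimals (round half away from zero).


52.5529

BᵀP = [24.0000 10.0000; 48.0000 20.0000]
S = R + BᵀPB = [1 0; 0 3] + [34.0000 68.0000; 68.0000 136.0000] = [35.0000 68.0000; 68.0000 139.0000]
BᵀPA = [-8.0000 -116.0000; -16.0000 -232.0000]
K = S⁻¹·BᵀPA = [-0.0996 -1.4440; -0.0664 -0.9627]
A−BK = [-1.7676 -0.6307; 4.2324 1.3693]
AᵀP(A−BK) = [38.1411 13.0456; 13.0456 9.1618]
P' = Q + AᵀP(A−BK) = [43.1411 14.0456; 14.0456 9.4118]
tr(P') = 52.5529


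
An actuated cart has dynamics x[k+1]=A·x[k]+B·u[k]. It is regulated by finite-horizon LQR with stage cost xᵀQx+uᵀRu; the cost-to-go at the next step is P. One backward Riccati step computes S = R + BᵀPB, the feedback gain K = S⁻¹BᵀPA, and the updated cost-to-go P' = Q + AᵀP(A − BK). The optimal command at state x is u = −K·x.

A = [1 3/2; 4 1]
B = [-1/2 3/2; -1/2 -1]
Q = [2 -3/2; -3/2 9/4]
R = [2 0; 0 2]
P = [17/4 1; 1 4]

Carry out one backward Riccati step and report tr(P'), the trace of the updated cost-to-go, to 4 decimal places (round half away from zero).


BᵀP = [-2.6250 -2.5000; 5.3750 -2.5000]
S = R + BᵀPB = [2 0; 0 2] + [2.5625 -1.4375; -1.4375 10.5625] = [4.5625 -1.4375; -1.4375 12.5625]
BᵀPA = [-12.6250 -6.4375; -4.6250 5.5625]
K = S⁻¹·BᵀPA = [-2.9910 -1.3190; -0.7104 0.2919]
A−BK = [0.5701 0.4027; 1.7941 0.6324]
AᵀP(A−BK) = [35.2036 14.0724; 14.0724 6.4480]
P' = Q + AᵀP(A−BK) = [37.2036 12.5724; 12.5724 8.6980]
tr(P') = 45.9016

45.9016


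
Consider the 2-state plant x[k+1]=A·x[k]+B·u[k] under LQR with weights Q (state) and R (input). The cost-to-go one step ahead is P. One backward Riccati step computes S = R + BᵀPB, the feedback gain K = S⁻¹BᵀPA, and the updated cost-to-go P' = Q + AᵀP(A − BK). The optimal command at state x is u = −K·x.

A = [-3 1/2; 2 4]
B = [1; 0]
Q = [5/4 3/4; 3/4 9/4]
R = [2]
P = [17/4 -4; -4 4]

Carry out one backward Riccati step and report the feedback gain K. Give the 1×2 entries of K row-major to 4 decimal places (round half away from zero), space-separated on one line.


-3.3200 -2.2200

BᵀP = [4.2500 -4.0000]
S = R + BᵀPB = [2] + [4.2500] = [6.2500]
BᵀPA = [-20.7500 -13.8750]
K = S⁻¹·BᵀPA = [-3.3200 -2.2200]
A−BK = [0.3200 2.7200; 2.0000 4.0000]
AᵀP(A−BK) = [33.3600 23.5600; 23.5600 18.2600]
P' = Q + AᵀP(A−BK) = [34.6100 24.3100; 24.3100 20.5100]
tr(P') = 55.1200


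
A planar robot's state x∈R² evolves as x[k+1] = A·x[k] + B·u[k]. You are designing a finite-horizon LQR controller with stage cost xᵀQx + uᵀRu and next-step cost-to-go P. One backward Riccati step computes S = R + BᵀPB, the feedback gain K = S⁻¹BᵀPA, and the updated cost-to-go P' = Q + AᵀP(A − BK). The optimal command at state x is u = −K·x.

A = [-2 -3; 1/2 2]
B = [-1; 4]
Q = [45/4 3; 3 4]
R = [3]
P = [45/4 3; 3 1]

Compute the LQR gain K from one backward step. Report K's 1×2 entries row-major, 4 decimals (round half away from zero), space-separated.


-0.1600 -0.0400

BᵀP = [0.7500 1.0000]
S = R + BᵀPB = [3] + [3.2500] = [6.2500]
BᵀPA = [-1.0000 -0.2500]
K = S⁻¹·BᵀPA = [-0.1600 -0.0400]
A−BK = [-2.1600 -3.0400; 1.1400 2.1600]
AᵀP(A−BK) = [39.0900 51.9600; 51.9600 69.2400]
P' = Q + AᵀP(A−BK) = [50.3400 54.9600; 54.9600 73.2400]
tr(P') = 123.5800


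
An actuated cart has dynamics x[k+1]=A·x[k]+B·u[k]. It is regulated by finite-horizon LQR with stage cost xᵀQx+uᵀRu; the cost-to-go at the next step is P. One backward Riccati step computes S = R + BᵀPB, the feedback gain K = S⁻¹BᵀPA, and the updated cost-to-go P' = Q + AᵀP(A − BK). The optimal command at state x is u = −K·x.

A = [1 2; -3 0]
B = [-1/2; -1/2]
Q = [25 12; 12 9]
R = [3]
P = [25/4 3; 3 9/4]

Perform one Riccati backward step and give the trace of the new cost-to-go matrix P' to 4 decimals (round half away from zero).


52.9906

BᵀP = [-4.6250 -2.6250]
S = R + BᵀPB = [3] + [3.6250] = [6.6250]
BᵀPA = [3.2500 -9.2500]
K = S⁻¹·BᵀPA = [0.4906 -1.3962]
A−BK = [1.2453 1.3019; -2.7547 -0.6981]
AᵀP(A−BK) = [6.9057 -0.9623; -0.9623 12.0849]
P' = Q + AᵀP(A−BK) = [31.9057 11.0377; 11.0377 21.0849]
tr(P') = 52.9906


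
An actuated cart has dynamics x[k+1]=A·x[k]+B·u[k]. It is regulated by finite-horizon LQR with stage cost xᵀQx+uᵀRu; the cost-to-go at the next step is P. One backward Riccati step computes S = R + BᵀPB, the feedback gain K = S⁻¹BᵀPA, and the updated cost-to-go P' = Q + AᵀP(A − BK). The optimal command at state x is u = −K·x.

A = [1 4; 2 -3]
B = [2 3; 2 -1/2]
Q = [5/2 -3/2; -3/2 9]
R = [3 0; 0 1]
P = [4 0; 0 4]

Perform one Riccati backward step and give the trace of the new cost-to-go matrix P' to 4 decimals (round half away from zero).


20.0376

BᵀP = [8.0000 8.0000; 12.0000 -2.0000]
S = R + BᵀPB = [3 0; 0 1] + [32.0000 20.0000; 20.0000 37.0000] = [35.0000 20.0000; 20.0000 38.0000]
BᵀPA = [24.0000 8.0000; 8.0000 54.0000]
K = S⁻¹·BᵀPA = [0.8086 -0.8344; -0.2151 1.8602]
A−BK = [0.0280 0.0882; 0.2753 -0.4011]
AᵀP(A−BK) = [2.3140 -2.8559; -2.8559 6.2237]
P' = Q + AᵀP(A−BK) = [4.8140 -4.3559; -4.3559 15.2237]
tr(P') = 20.0376


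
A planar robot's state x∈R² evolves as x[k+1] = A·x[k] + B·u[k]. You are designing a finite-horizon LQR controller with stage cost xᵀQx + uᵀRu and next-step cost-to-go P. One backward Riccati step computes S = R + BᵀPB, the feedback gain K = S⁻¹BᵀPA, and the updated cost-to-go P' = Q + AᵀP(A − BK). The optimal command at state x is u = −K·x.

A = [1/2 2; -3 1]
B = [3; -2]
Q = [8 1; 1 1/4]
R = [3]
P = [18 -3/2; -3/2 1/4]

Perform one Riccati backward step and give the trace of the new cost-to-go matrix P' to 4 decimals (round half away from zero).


10.8954

BᵀP = [57.0000 -5.0000]
S = R + BᵀPB = [3] + [181.0000] = [184.0000]
BᵀPA = [43.5000 109.0000]
K = S⁻¹·BᵀPA = [0.2364 0.5924]
A−BK = [-0.2092 0.2228; -2.5272 2.1848]
AᵀP(A−BK) = [0.9660 -0.2690; -0.2690 1.6793]
P' = Q + AᵀP(A−BK) = [8.9660 0.7310; 0.7310 1.9293]
tr(P') = 10.8954


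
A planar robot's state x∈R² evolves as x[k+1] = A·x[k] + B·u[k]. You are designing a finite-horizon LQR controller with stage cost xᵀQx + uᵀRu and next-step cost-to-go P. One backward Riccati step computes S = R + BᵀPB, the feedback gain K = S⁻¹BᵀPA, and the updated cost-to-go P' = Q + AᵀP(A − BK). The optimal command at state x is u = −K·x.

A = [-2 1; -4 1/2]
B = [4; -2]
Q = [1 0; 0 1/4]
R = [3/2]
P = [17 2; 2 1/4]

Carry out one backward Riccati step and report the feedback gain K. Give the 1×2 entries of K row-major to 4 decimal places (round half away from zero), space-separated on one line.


BᵀP = [64.0000 7.5000]
S = R + BᵀPB = [3/2] + [241.0000] = [242.5000]
BᵀPA = [-158.0000 67.7500]
K = S⁻¹·BᵀPA = [-0.6515 0.2794]
A−BK = [0.6062 -0.1175; -5.3031 1.0588]
AᵀP(A−BK) = [1.0557 -0.3577; -0.3577 0.1344]
P' = Q + AᵀP(A−BK) = [2.0557 -0.3577; -0.3577 0.3844]
tr(P') = 2.4401

-0.6515 0.2794


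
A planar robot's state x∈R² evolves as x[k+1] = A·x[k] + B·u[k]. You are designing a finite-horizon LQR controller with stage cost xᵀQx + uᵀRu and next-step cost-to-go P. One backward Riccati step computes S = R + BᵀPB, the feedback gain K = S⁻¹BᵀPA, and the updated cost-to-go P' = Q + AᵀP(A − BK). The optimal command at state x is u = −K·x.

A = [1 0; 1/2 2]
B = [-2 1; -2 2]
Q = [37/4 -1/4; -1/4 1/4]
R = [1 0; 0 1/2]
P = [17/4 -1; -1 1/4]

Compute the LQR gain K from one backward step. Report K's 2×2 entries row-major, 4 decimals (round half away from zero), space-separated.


-0.4375 0.2500 0.2679 -0.0714

BᵀP = [-6.5000 1.5000; 2.2500 -0.5000]
S = R + BᵀPB = [1 0; 0 1/2] + [10.0000 -3.5000; -3.5000 1.2500] = [11.0000 -3.5000; -3.5000 1.7500]
BᵀPA = [-5.7500 3.0000; 2.0000 -1.0000]
K = S⁻¹·BᵀPA = [-0.4375 0.2500; 0.2679 -0.0714]
A−BK = [-0.1429 0.5714; -0.9107 2.6429]
AᵀP(A−BK) = [0.2612 -0.1696; -0.1696 0.1786]
P' = Q + AᵀP(A−BK) = [9.5112 -0.4196; -0.4196 0.4286]
tr(P') = 9.9397


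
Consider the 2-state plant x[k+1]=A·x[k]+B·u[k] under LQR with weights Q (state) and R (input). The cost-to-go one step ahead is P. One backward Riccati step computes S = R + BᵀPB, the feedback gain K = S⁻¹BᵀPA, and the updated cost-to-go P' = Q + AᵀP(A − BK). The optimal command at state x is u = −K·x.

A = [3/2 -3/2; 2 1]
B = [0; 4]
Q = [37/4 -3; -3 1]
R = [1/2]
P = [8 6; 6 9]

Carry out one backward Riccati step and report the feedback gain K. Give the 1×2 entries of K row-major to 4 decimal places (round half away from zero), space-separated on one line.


BᵀP = [24.0000 36.0000]
S = R + BᵀPB = [1/2] + [144.0000] = [144.5000]
BᵀPA = [108.0000 0.0000]
K = S⁻¹·BᵀPA = [0.7474 0.0000]
A−BK = [1.5000 -1.5000; -0.9896 1.0000]
AᵀP(A−BK) = [9.2803 -9.0000; -9.0000 9.0000]
P' = Q + AᵀP(A−BK) = [18.5303 -12.0000; -12.0000 10.0000]
tr(P') = 28.5303

0.7474 0.0000


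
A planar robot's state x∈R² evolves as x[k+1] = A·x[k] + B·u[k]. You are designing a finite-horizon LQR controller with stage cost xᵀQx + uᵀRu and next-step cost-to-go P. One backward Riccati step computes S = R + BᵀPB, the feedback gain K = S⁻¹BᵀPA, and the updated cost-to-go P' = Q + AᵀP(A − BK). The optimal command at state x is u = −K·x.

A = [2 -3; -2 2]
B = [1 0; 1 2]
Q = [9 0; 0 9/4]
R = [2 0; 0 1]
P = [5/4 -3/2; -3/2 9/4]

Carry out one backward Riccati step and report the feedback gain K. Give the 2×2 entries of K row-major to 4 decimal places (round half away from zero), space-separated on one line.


0.1099 -0.1978 -1.5165 1.8297

BᵀP = [-0.2500 0.7500; -3.0000 4.5000]
S = R + BᵀPB = [2 0; 0 1] + [0.5000 1.5000; 1.5000 9.0000] = [2.5000 1.5000; 1.5000 10.0000]
BᵀPA = [-2.0000 2.2500; -15.0000 18.0000]
K = S⁻¹·BᵀPA = [0.1099 -0.1978; -1.5165 1.8297]
A−BK = [1.8901 -2.8022; 0.9231 -1.4615]
AᵀP(A−BK) = [3.4725 -4.4505; -4.4505 5.7610]
P' = Q + AᵀP(A−BK) = [12.4725 -4.4505; -4.4505 8.0110]
tr(P') = 20.4835


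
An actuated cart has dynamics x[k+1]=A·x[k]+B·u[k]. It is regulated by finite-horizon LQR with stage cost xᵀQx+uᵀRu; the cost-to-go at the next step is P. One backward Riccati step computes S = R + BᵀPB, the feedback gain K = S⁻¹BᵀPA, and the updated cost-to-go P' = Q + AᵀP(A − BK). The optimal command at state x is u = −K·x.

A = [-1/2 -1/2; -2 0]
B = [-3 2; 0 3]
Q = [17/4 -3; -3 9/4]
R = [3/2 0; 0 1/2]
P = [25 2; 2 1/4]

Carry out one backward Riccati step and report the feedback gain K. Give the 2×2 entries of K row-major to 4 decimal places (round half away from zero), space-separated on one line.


BᵀP = [-75.0000 -6.0000; 56.0000 4.7500]
S = R + BᵀPB = [3/2 0; 0 1/2] + [225.0000 -168.0000; -168.0000 126.2500] = [226.5000 -168.0000; -168.0000 126.7500]
BᵀPA = [49.5000 37.5000; -37.5000 -28.0000]
K = S⁻¹·BᵀPA = [-0.0534 0.1013; -0.3666 -0.0866]
A−BK = [0.0731 -0.0228; -0.9002 0.2599]
AᵀP(A−BK) = [0.1444 -0.0133; -0.0133 0.0253]
P' = Q + AᵀP(A−BK) = [4.3944 -3.0133; -3.0133 2.2753]
tr(P') = 6.6698

-0.0534 0.1013 -0.3666 -0.0866


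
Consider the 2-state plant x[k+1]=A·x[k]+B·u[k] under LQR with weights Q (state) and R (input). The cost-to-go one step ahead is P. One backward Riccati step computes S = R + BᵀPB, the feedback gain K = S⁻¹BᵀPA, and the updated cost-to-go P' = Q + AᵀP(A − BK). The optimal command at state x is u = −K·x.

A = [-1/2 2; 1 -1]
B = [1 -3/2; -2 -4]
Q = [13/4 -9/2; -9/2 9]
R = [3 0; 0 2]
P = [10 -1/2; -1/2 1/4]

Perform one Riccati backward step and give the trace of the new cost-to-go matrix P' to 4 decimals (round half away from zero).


17.1844

BᵀP = [11.0000 -1.0000; -13.0000 -0.2500]
S = R + BᵀPB = [3 0; 0 2] + [13.0000 -12.5000; -12.5000 20.5000] = [16.0000 -12.5000; -12.5000 22.5000]
BᵀPA = [-6.5000 23.0000; 6.2500 -25.7500]
K = S⁻¹·BᵀPA = [-0.3344 0.9601; 0.0920 -0.6110]
A−BK = [-0.0276 0.1233; 0.6994 -1.5239]
AᵀP(A−BK) = [0.5015 -1.4402; -1.4402 4.4328]
P' = Q + AᵀP(A−BK) = [3.7515 -5.9402; -5.9402 13.4328]
tr(P') = 17.1844


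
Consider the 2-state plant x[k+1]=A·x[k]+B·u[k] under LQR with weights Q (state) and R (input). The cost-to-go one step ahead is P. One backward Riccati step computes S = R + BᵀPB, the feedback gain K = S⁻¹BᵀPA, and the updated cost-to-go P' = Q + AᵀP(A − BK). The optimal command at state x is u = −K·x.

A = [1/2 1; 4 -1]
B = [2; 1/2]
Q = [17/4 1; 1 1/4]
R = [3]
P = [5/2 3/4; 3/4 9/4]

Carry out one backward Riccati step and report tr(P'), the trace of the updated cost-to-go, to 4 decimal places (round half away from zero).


35.3270

BᵀP = [5.3750 2.6250]
S = R + BᵀPB = [3] + [12.0625] = [15.0625]
BᵀPA = [13.1875 2.7500]
K = S⁻¹·BᵀPA = [0.8755 0.1826]
A−BK = [-1.2510 0.6349; 3.5622 -1.0913]
AᵀP(A−BK) = [28.0791 -7.5327; -7.5327 2.7479]
P' = Q + AᵀP(A−BK) = [32.3291 -6.5327; -6.5327 2.9979]
tr(P') = 35.3270


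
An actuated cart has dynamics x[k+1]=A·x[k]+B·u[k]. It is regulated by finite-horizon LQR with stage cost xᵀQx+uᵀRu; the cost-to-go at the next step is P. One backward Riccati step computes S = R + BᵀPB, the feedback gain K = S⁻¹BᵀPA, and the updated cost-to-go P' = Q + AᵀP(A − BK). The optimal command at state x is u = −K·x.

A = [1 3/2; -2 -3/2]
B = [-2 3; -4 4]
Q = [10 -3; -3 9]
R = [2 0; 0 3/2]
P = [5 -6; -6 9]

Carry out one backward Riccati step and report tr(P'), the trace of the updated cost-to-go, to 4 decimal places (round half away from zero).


37.0310

BᵀP = [14.0000 -24.0000; -9.0000 18.0000]
S = R + BᵀPB = [2 0; 0 3/2] + [68.0000 -54.0000; -54.0000 45.0000] = [70.0000 -54.0000; -54.0000 46.5000]
BᵀPA = [62.0000 57.0000; -45.0000 -40.5000]
K = S⁻¹·BᵀPA = [1.3363 1.3673; 0.5841 0.7168]
A−BK = [1.9204 2.0841; 1.0088 1.1018]
AᵀP(A−BK) = [8.4336 8.9867; 8.9867 9.5973]
P' = Q + AᵀP(A−BK) = [18.4336 5.9867; 5.9867 18.5973]
tr(P') = 37.0310


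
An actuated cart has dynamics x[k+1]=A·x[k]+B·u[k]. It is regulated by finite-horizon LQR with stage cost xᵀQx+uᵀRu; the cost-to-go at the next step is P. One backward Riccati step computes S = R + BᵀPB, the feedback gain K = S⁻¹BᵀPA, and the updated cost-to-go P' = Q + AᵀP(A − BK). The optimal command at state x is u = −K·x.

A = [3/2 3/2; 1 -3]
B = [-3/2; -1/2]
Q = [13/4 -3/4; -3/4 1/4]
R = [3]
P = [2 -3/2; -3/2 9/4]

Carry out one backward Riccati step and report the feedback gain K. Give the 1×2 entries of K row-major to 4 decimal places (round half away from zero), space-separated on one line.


BᵀP = [-2.2500 1.1250]
S = R + BᵀPB = [3] + [2.8125] = [5.8125]
BᵀPA = [-2.2500 -6.7500]
K = S⁻¹·BᵀPA = [-0.3871 -1.1613]
A−BK = [0.9194 -0.2419; 0.8065 -3.5806]
AᵀP(A−BK) = [1.3790 -0.3629; -0.3629 30.4113]
P' = Q + AᵀP(A−BK) = [4.6290 -1.1129; -1.1129 30.6613]
tr(P') = 35.2903

-0.3871 -1.1613


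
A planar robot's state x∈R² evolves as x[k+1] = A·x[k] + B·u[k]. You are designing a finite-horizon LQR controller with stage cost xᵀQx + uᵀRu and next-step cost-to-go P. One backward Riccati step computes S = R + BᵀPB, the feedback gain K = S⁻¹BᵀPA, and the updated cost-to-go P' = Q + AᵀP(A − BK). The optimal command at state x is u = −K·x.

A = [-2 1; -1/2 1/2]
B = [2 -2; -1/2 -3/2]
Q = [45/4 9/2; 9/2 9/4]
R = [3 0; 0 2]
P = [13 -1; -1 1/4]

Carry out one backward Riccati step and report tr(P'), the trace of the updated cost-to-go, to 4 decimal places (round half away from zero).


14.9822

BᵀP = [26.5000 -2.1250; -24.5000 1.6250]
S = R + BᵀPB = [3 0; 0 2] + [54.0625 -49.8125; -49.8125 46.5625] = [57.0625 -49.8125; -49.8125 48.5625]
BᵀPA = [-51.9375 25.4375; 48.1875 -23.6875]
K = S⁻¹·BᵀPA = [-0.4205 0.1911; 0.5609 -0.2918]
A−BK = [-0.0371 0.0343; 0.1311 0.1579]
AᵀP(A−BK) = [1.1917 -0.5784; -0.5784 0.2905]
P' = Q + AᵀP(A−BK) = [12.4417 3.9216; 3.9216 2.5405]
tr(P') = 14.9822


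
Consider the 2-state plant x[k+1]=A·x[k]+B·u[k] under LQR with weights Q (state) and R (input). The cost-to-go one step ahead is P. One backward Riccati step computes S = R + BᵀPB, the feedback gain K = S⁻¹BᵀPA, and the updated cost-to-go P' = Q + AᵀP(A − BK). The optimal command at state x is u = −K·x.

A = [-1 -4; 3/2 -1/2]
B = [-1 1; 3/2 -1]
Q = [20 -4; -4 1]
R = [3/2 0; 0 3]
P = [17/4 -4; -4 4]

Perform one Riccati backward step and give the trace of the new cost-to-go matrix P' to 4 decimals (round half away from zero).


BᵀP = [-10.2500 10.0000; 8.2500 -8.0000]
S = R + BᵀPB = [3/2 0; 0 3] + [25.2500 -20.2500; -20.2500 16.2500] = [26.7500 -20.2500; -20.2500 19.2500]
BᵀPA = [25.2500 36.0000; -20.2500 -29.0000]
K = S⁻¹·BᵀPA = [0.7247 1.0083; -0.2896 -0.4458]
A−BK = [0.0143 -2.5459; 0.1234 -2.4583]
AᵀP(A−BK) = [1.0870 1.5125; 1.5125 3.7723]
P' = Q + AᵀP(A−BK) = [21.0870 -2.4875; -2.4875 4.7723]
tr(P') = 25.8594

25.8594


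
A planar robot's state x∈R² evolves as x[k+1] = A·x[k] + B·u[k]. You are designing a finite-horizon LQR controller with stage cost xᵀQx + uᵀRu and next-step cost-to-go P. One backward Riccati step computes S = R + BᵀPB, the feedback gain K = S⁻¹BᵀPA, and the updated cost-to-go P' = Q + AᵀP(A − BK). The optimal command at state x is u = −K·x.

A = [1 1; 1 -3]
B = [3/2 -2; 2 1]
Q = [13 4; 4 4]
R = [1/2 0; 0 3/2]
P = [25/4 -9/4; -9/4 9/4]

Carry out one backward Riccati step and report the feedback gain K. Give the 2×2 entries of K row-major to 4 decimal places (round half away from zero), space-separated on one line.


0.5156 -0.8029 -0.0941 -1.1106

BᵀP = [4.8750 1.1250; -14.7500 6.7500]
S = R + BᵀPB = [1/2 0; 0 3/2] + [9.5625 -8.6250; -8.6250 36.2500] = [10.0625 -8.6250; -8.6250 37.7500]
BᵀPA = [6.0000 1.5000; -8.0000 -35.0000]
K = S⁻¹·BᵀPA = [0.5156 -0.8029; -0.0941 -1.1106]
A−BK = [0.0384 -0.0169; 0.0629 -0.2837]
AᵀP(A−BK) = [0.1535 -0.0675; -0.0675 2.3337]
P' = Q + AᵀP(A−BK) = [13.1535 3.9325; 3.9325 6.3337]
tr(P') = 19.4872


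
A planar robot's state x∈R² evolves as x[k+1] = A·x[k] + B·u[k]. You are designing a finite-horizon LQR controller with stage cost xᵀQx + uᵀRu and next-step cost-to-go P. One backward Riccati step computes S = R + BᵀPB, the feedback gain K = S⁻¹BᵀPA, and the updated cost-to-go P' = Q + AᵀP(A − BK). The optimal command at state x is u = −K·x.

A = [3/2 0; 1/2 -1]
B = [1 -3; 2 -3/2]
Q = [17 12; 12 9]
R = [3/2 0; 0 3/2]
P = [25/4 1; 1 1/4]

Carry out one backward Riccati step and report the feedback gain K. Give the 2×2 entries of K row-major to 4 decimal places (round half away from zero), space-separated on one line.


BᵀP = [8.2500 1.5000; -20.2500 -3.3750]
S = R + BᵀPB = [3/2 0; 0 3/2] + [11.2500 -27.0000; -27.0000 65.8125] = [12.7500 -27.0000; -27.0000 67.3125]
BᵀPA = [13.1250 -1.5000; -32.0625 3.3750]
K = S⁻¹·BᵀPA = [0.1376 -0.0762; -0.4211 0.0196]
A−BK = [0.0990 0.1349; -0.4070 -0.8183]
AᵀP(A−BK) = [0.3165 0.0027; 0.0027 0.0696]
P' = Q + AᵀP(A−BK) = [17.3165 12.0027; 12.0027 9.0696]
tr(P') = 26.3862

0.1376 -0.0762 -0.4211 0.0196


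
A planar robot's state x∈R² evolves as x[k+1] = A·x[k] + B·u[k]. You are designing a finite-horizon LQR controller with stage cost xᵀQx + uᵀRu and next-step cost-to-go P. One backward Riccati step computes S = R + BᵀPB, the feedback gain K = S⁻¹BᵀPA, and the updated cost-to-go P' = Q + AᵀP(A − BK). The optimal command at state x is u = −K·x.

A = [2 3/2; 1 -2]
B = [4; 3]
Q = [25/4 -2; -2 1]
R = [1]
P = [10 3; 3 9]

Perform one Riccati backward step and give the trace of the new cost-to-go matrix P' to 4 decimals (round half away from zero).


48.9116

BᵀP = [49.0000 39.0000]
S = R + BᵀPB = [1] + [313.0000] = [314.0000]
BᵀPA = [137.0000 -4.5000]
K = S⁻¹·BᵀPA = [0.4363 -0.0143]
A−BK = [0.2548 1.5573; -0.3089 -1.9570]
AᵀP(A−BK) = [1.2261 6.4634; 6.4634 40.4355]
P' = Q + AᵀP(A−BK) = [7.4761 4.4634; 4.4634 41.4355]
tr(P') = 48.9116


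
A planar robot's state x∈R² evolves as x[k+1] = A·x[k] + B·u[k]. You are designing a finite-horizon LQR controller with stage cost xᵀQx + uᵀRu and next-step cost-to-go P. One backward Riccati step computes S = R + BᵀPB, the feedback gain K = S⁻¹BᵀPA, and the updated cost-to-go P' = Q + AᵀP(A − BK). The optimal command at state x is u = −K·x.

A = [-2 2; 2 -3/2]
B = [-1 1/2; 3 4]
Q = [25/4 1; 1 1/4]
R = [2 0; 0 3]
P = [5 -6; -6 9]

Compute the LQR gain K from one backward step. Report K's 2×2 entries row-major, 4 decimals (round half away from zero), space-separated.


0.8813 -0.8115 0.0226 0.0426

BᵀP = [-23.0000 33.0000; -21.5000 33.0000]
S = R + BᵀPB = [2 0; 0 3] + [122.0000 120.5000; 120.5000 121.2500] = [124.0000 120.5000; 120.5000 124.2500]
BᵀPA = [112.0000 -95.5000; 109.0000 -92.5000]
K = S⁻¹·BᵀPA = [0.8813 -0.8115; 0.0226 0.0426]
A−BK = [-1.1300 1.1672; -0.7341 0.7643]
AᵀP(A−BK) = [2.8351 -2.7488; -2.7488 2.6866]
P' = Q + AᵀP(A−BK) = [9.0851 -1.7488; -1.7488 2.9366]
tr(P') = 12.0217


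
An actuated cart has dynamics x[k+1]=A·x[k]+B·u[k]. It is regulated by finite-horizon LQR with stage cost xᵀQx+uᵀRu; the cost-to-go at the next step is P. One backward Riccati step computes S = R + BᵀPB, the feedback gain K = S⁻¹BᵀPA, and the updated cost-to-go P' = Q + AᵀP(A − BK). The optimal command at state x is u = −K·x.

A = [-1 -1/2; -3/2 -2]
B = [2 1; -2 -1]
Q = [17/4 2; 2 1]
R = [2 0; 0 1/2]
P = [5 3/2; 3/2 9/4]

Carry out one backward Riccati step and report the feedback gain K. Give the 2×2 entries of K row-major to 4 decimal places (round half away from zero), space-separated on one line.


-0.1319 -0.0139 -0.2639 -0.0278

BᵀP = [7.0000 -1.5000; 3.5000 -0.7500]
S = R + BᵀPB = [2 0; 0 1/2] + [17.0000 8.5000; 8.5000 4.2500] = [19.0000 8.5000; 8.5000 4.7500]
BᵀPA = [-4.7500 -0.5000; -2.3750 -0.2500]
K = S⁻¹·BᵀPA = [-0.1319 -0.0139; -0.2639 -0.0278]
A−BK = [-0.4722 -0.4444; -2.0278 -2.0556]
AᵀP(A−BK) = [13.3090 13.2431; 13.2431 13.2361]
P' = Q + AᵀP(A−BK) = [17.5590 15.2431; 15.2431 14.2361]
tr(P') = 31.7951


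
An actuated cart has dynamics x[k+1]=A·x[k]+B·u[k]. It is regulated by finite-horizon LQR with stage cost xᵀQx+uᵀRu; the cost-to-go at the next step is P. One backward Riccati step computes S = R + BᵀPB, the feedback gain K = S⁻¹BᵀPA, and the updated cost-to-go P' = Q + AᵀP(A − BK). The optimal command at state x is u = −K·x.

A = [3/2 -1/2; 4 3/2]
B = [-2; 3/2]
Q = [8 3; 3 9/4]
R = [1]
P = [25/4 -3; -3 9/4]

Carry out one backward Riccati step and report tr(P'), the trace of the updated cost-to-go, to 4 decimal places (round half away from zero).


BᵀP = [-17.0000 9.3750]
S = R + BᵀPB = [1] + [48.0625] = [49.0625]
BᵀPA = [12.0000 22.5625]
K = S⁻¹·BᵀPA = [0.2446 0.4599]
A−BK = [1.9892 0.4197; 3.6331 0.8102]
AᵀP(A−BK) = [11.1275 2.5440; 2.5440 0.7491]
P' = Q + AᵀP(A−BK) = [19.1275 5.5440; 5.5440 2.9991]
tr(P') = 22.1266

22.1266


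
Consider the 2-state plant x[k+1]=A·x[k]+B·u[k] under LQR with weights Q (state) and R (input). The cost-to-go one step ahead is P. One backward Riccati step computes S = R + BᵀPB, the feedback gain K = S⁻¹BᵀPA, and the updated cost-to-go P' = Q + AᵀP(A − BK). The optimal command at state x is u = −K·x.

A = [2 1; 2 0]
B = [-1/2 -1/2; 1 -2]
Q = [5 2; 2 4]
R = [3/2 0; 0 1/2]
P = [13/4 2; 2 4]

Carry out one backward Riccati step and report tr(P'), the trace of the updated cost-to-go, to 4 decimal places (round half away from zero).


13.7867

BᵀP = [0.3750 3.0000; -5.6250 -9.0000]
S = R + BᵀPB = [3/2 0; 0 1/2] + [2.8125 -6.1875; -6.1875 20.8125] = [4.3125 -6.1875; -6.1875 21.3125]
BᵀPA = [6.7500 0.3750; -29.2500 -5.6250]
K = S⁻¹·BᵀPA = [-0.6923 -0.5000; -1.5734 -0.4091]
A−BK = [0.8671 0.5455; -0.4545 -0.3182]
AᵀP(A−BK) = [3.6503 1.9091; 1.9091 1.1364]
P' = Q + AᵀP(A−BK) = [8.6503 3.9091; 3.9091 5.1364]
tr(P') = 13.7867


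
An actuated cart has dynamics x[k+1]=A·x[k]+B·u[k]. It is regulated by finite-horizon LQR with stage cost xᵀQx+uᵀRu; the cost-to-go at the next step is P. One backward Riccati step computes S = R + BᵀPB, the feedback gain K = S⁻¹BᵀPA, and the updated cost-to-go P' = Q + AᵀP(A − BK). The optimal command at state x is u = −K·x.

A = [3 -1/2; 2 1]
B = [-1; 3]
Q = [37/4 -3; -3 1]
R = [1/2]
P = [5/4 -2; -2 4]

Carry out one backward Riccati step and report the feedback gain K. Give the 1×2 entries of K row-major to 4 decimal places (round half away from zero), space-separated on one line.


0.1256 0.3543

BᵀP = [-7.2500 14.0000]
S = R + BᵀPB = [1/2] + [49.2500] = [49.7500]
BᵀPA = [6.2500 17.6250]
K = S⁻¹·BᵀPA = [0.1256 0.3543]
A−BK = [3.1256 -0.1457; 1.6231 -0.0628]
AᵀP(A−BK) = [2.4648 -0.0892; -0.0892 0.0685]
P' = Q + AᵀP(A−BK) = [11.7148 -3.0892; -3.0892 1.0685]
tr(P') = 12.7833


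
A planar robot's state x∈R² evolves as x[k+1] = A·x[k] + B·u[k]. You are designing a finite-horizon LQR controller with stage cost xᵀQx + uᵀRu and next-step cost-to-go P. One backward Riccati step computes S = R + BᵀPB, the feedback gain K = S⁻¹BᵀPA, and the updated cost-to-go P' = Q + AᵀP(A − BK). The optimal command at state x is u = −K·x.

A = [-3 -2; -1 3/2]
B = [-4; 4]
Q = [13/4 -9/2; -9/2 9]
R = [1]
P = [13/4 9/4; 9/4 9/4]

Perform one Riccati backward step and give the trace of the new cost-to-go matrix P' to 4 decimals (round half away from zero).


49.5772

BᵀP = [-4.0000 0.0000]
S = R + BᵀPB = [1] + [16.0000] = [17.0000]
BᵀPA = [12.0000 8.0000]
K = S⁻¹·BᵀPA = [0.7059 0.4706]
A−BK = [-0.1765 -0.1176; -3.8235 -0.3824]
AᵀP(A−BK) = [36.5294 4.8529; 4.8529 0.7978]
P' = Q + AᵀP(A−BK) = [39.7794 0.3529; 0.3529 9.7978]
tr(P') = 49.5772


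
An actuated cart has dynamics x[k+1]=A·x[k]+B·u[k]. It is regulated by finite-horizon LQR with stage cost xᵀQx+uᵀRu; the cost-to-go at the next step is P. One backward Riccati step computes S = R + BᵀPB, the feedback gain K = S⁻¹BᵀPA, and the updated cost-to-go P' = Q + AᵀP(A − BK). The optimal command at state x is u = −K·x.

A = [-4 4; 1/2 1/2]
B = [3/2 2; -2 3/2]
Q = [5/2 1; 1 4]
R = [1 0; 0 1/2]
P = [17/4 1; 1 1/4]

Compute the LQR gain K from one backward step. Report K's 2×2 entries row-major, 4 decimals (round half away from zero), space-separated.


BᵀP = [4.3750 1.0000; 10.0000 2.3750]
S = R + BᵀPB = [1 0; 0 1/2] + [4.5625 10.2500; 10.2500 23.5625] = [5.5625 10.2500; 10.2500 24.0625]
BᵀPA = [-17.0000 18.0000; -38.8125 41.1875]
K = S⁻¹·BᵀPA = [-0.3903 0.3805; -1.4467 1.5496]
A−BK = [-0.5211 0.3300; 1.8895 -1.0634]
AᵀP(A−BK) = [1.2762 -1.3249; -1.3249 1.3891]
P' = Q + AᵀP(A−BK) = [3.7762 -0.3249; -0.3249 5.3891]
tr(P') = 9.1654

-0.3903 0.3805 -1.4467 1.5496


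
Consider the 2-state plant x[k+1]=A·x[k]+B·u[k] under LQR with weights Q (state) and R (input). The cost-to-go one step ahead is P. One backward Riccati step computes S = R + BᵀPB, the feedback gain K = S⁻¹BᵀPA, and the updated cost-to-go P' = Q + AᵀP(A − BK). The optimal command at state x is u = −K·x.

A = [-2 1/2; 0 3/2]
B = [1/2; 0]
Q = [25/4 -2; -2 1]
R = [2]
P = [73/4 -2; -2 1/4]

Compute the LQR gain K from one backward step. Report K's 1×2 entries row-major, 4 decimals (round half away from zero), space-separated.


-2.7810 0.4667

BᵀP = [9.1250 -1.0000]
S = R + BᵀPB = [2] + [4.5625] = [6.5625]
BᵀPA = [-18.2500 3.0625]
K = S⁻¹·BᵀPA = [-2.7810 0.4667]
A−BK = [-0.6095 0.2667; 0.0000 1.5000]
AᵀP(A−BK) = [22.2476 -3.7333; -3.7333 0.6958]
P' = Q + AᵀP(A−BK) = [28.4976 -5.7333; -5.7333 1.6958]
tr(P') = 30.1935


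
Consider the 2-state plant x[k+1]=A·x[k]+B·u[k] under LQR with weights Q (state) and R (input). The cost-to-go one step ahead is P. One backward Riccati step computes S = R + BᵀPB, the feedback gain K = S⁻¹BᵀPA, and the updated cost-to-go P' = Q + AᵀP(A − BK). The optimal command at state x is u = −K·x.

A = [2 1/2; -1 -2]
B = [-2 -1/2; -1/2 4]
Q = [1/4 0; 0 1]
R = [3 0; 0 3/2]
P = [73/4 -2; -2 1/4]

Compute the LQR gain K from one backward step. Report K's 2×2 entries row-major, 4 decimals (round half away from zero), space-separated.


-0.7503 -0.2188 -0.6257 -0.2928

BᵀP = [-35.5000 3.8750; -17.1250 2.0000]
S = R + BᵀPB = [3 0; 0 3/2] + [69.0625 33.2500; 33.2500 16.5625] = [72.0625 33.2500; 33.2500 18.0625]
BᵀPA = [-74.8750 -25.5000; -36.2500 -12.5625]
K = S⁻¹·BᵀPA = [-0.7503 -0.2188; -0.6257 -0.2928]
A−BK = [0.1865 -0.0839; 1.1275 -0.9381]
AᵀP(A−BK) = [2.3877 0.7563; 0.7563 0.3058]
P' = Q + AᵀP(A−BK) = [2.6377 0.7563; 0.7563 1.3058]
tr(P') = 3.9435


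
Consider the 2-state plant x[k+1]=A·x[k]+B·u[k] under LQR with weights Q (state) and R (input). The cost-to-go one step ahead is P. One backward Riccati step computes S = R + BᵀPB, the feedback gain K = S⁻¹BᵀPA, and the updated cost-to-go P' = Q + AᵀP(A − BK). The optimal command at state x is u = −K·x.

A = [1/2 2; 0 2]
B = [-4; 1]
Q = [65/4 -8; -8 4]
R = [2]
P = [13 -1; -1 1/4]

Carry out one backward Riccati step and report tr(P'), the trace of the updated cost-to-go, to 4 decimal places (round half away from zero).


21.7257

BᵀP = [-53.0000 4.2500]
S = R + BᵀPB = [2] + [216.2500] = [218.2500]
BᵀPA = [-26.5000 -97.5000]
K = S⁻¹·BᵀPA = [-0.1214 -0.4467]
A−BK = [0.0143 0.2131; 0.1214 2.4467]
AᵀP(A−BK) = [0.0324 0.1615; 0.1615 1.4433]
P' = Q + AᵀP(A−BK) = [16.2824 -7.8385; -7.8385 5.4433]
tr(P') = 21.7257


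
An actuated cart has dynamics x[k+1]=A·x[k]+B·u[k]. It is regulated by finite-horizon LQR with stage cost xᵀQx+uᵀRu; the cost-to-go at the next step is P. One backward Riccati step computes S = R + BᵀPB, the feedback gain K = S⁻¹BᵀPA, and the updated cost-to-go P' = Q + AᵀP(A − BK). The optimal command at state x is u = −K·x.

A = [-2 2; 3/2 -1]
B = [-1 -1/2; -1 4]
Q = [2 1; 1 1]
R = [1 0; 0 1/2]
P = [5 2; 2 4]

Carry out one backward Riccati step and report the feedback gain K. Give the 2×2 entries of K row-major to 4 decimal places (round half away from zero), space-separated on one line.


BᵀP = [-7.0000 -6.0000; 5.5000 15.0000]
S = R + BᵀPB = [1 0; 0 1/2] + [13.0000 -20.5000; -20.5000 57.2500] = [14.0000 -20.5000; -20.5000 57.7500]
BᵀPA = [5.0000 -8.0000; 11.5000 -4.0000]
K = S⁻¹·BᵀPA = [1.3509 -1.4012; 0.6787 -0.5666]
A−BK = [-0.3097 0.3155; 0.1362 -0.1346]
AᵀP(A−BK) = [2.4404 -2.4778; -2.4778 2.5241]
P' = Q + AᵀP(A−BK) = [4.4404 -1.4778; -1.4778 3.5241]
tr(P') = 7.9646

1.3509 -1.4012 0.6787 -0.5666


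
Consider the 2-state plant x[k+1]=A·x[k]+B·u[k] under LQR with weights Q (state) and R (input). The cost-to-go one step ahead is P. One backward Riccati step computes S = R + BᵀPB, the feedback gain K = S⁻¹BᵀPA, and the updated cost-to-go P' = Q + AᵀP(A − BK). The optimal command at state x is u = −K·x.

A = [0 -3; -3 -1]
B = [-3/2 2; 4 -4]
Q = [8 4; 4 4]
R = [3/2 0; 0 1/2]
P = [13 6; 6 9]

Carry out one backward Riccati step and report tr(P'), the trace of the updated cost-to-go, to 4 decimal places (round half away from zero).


81.6103

BᵀP = [4.5000 27.0000; 2.0000 -24.0000]
S = R + BᵀPB = [3/2 0; 0 1/2] + [101.2500 -99.0000; -99.0000 100.0000] = [102.7500 -99.0000; -99.0000 100.5000]
BᵀPA = [-81.0000 -40.5000; 72.0000 18.0000]
K = S⁻¹·BᵀPA = [-1.9272 -4.3555; -1.1820 -4.1113]
A−BK = [-0.5268 -1.3105; -0.0193 -0.0236]
AᵀP(A−BK) = [10.0021 24.2248; 24.2248 59.6081]
P' = Q + AᵀP(A−BK) = [18.0021 28.2248; 28.2248 63.6081]
tr(P') = 81.6103


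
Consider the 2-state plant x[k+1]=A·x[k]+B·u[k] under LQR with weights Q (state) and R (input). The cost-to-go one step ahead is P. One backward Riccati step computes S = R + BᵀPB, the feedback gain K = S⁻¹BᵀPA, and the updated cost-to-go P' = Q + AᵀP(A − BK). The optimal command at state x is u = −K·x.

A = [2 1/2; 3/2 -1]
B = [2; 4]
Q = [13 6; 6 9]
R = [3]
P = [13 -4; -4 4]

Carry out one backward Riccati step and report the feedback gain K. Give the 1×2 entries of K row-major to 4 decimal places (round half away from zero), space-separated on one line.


0.5818 -0.0545

BᵀP = [10.0000 8.0000]
S = R + BᵀPB = [3] + [52.0000] = [55.0000]
BᵀPA = [32.0000 -3.0000]
K = S⁻¹·BᵀPA = [0.5818 -0.0545]
A−BK = [0.8364 0.6091; -0.8273 -0.7818]
AᵀP(A−BK) = [18.3818 13.7455; 13.7455 11.0864]
P' = Q + AᵀP(A−BK) = [31.3818 19.7455; 19.7455 20.0864]
tr(P') = 51.4682
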